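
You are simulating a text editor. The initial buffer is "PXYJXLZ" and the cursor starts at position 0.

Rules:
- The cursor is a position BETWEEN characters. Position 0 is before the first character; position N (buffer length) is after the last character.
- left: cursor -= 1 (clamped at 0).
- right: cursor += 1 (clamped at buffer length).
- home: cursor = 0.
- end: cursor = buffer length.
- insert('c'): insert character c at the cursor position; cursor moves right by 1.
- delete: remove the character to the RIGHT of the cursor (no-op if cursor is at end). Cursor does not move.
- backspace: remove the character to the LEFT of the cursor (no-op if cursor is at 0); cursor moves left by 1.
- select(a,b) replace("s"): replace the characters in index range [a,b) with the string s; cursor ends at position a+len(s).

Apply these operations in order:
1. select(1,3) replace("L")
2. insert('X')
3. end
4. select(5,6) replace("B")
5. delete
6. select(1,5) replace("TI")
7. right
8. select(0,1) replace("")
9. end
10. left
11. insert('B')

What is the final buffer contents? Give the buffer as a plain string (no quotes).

Answer: TIBB

Derivation:
After op 1 (select(1,3) replace("L")): buf='PLJXLZ' cursor=2
After op 2 (insert('X')): buf='PLXJXLZ' cursor=3
After op 3 (end): buf='PLXJXLZ' cursor=7
After op 4 (select(5,6) replace("B")): buf='PLXJXBZ' cursor=6
After op 5 (delete): buf='PLXJXB' cursor=6
After op 6 (select(1,5) replace("TI")): buf='PTIB' cursor=3
After op 7 (right): buf='PTIB' cursor=4
After op 8 (select(0,1) replace("")): buf='TIB' cursor=0
After op 9 (end): buf='TIB' cursor=3
After op 10 (left): buf='TIB' cursor=2
After op 11 (insert('B')): buf='TIBB' cursor=3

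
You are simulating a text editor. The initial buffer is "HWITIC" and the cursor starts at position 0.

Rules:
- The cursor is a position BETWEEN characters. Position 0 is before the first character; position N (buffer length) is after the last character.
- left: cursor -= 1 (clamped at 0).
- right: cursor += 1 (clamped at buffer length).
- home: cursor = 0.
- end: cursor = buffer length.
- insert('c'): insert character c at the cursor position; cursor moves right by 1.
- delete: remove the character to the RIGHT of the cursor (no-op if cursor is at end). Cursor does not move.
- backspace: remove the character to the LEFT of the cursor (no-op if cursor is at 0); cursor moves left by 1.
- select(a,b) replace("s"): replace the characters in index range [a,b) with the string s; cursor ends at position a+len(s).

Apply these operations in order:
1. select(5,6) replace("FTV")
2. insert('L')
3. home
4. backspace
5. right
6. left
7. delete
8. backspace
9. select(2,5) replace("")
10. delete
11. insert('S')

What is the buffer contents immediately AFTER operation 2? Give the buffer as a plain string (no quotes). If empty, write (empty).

Answer: HWITIFTVL

Derivation:
After op 1 (select(5,6) replace("FTV")): buf='HWITIFTV' cursor=8
After op 2 (insert('L')): buf='HWITIFTVL' cursor=9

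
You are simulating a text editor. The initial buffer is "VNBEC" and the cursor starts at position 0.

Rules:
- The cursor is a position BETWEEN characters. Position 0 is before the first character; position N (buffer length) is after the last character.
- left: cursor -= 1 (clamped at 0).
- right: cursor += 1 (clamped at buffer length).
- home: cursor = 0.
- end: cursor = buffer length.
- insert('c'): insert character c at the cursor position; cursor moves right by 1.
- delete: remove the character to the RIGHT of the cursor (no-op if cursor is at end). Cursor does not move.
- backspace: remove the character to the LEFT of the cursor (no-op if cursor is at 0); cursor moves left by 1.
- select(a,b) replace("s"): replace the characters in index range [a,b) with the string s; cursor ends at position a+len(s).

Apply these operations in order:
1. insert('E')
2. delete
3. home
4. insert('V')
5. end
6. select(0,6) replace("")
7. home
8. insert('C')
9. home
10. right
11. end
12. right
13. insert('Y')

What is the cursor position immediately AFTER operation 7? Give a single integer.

After op 1 (insert('E')): buf='EVNBEC' cursor=1
After op 2 (delete): buf='ENBEC' cursor=1
After op 3 (home): buf='ENBEC' cursor=0
After op 4 (insert('V')): buf='VENBEC' cursor=1
After op 5 (end): buf='VENBEC' cursor=6
After op 6 (select(0,6) replace("")): buf='(empty)' cursor=0
After op 7 (home): buf='(empty)' cursor=0

Answer: 0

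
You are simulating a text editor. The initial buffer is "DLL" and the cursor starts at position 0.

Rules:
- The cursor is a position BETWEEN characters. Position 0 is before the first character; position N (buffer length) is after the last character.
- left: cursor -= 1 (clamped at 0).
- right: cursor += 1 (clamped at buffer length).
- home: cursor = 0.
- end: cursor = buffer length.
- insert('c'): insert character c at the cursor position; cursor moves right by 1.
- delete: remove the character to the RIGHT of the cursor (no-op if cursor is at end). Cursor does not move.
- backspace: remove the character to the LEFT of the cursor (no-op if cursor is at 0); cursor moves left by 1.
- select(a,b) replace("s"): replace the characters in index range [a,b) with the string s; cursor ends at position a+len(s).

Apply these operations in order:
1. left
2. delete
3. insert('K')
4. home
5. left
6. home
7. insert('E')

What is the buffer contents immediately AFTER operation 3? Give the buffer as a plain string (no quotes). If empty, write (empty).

Answer: KLL

Derivation:
After op 1 (left): buf='DLL' cursor=0
After op 2 (delete): buf='LL' cursor=0
After op 3 (insert('K')): buf='KLL' cursor=1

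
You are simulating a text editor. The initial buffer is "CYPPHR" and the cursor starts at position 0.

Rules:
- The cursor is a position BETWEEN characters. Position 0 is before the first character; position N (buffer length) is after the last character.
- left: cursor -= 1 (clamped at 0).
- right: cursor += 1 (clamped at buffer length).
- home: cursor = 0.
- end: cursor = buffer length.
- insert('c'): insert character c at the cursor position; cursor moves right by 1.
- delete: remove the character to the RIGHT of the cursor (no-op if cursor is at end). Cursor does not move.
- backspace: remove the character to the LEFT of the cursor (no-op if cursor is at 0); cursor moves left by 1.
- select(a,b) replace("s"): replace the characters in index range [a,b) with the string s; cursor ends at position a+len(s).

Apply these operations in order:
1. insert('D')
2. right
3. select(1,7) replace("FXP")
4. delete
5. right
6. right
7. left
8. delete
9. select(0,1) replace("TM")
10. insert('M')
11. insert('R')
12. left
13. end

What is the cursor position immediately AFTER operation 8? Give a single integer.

Answer: 3

Derivation:
After op 1 (insert('D')): buf='DCYPPHR' cursor=1
After op 2 (right): buf='DCYPPHR' cursor=2
After op 3 (select(1,7) replace("FXP")): buf='DFXP' cursor=4
After op 4 (delete): buf='DFXP' cursor=4
After op 5 (right): buf='DFXP' cursor=4
After op 6 (right): buf='DFXP' cursor=4
After op 7 (left): buf='DFXP' cursor=3
After op 8 (delete): buf='DFX' cursor=3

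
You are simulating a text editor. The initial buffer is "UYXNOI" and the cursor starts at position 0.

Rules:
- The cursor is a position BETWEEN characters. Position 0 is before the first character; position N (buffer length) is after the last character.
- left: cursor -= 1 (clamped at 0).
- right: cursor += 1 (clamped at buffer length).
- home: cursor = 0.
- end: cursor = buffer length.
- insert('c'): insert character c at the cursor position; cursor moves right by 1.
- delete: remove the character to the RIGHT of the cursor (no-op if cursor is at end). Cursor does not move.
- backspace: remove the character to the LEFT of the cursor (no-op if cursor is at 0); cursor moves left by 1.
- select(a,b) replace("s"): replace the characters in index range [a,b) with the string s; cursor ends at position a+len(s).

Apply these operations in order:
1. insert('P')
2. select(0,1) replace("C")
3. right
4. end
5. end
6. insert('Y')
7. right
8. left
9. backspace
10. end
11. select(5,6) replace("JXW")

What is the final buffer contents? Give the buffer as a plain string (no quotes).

After op 1 (insert('P')): buf='PUYXNOI' cursor=1
After op 2 (select(0,1) replace("C")): buf='CUYXNOI' cursor=1
After op 3 (right): buf='CUYXNOI' cursor=2
After op 4 (end): buf='CUYXNOI' cursor=7
After op 5 (end): buf='CUYXNOI' cursor=7
After op 6 (insert('Y')): buf='CUYXNOIY' cursor=8
After op 7 (right): buf='CUYXNOIY' cursor=8
After op 8 (left): buf='CUYXNOIY' cursor=7
After op 9 (backspace): buf='CUYXNOY' cursor=6
After op 10 (end): buf='CUYXNOY' cursor=7
After op 11 (select(5,6) replace("JXW")): buf='CUYXNJXWY' cursor=8

Answer: CUYXNJXWY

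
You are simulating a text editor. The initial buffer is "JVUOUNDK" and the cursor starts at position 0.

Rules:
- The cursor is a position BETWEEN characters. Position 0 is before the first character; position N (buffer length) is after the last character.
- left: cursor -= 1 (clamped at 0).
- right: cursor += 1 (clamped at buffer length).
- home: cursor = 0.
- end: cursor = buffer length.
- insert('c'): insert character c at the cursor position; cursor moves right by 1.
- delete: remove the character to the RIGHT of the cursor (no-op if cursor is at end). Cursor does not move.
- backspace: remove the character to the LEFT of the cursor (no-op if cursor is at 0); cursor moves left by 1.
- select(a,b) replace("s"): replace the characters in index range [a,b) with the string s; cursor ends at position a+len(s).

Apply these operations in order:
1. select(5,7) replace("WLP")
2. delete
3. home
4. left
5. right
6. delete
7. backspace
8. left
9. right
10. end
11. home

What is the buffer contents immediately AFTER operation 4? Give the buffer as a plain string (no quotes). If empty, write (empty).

After op 1 (select(5,7) replace("WLP")): buf='JVUOUWLPK' cursor=8
After op 2 (delete): buf='JVUOUWLP' cursor=8
After op 3 (home): buf='JVUOUWLP' cursor=0
After op 4 (left): buf='JVUOUWLP' cursor=0

Answer: JVUOUWLP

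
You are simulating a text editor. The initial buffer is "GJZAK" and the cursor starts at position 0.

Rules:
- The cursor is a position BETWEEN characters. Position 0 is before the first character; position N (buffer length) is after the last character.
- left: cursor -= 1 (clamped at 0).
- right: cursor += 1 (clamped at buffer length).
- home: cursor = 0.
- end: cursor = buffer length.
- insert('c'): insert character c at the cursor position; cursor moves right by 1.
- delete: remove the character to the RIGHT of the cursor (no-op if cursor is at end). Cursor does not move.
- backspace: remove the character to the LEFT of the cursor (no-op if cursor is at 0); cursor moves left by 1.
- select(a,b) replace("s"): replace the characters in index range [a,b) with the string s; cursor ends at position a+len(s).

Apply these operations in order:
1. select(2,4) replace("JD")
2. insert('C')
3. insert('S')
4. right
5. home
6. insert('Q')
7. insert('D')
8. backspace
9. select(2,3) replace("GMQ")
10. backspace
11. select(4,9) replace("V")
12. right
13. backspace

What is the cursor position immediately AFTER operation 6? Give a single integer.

After op 1 (select(2,4) replace("JD")): buf='GJJDK' cursor=4
After op 2 (insert('C')): buf='GJJDCK' cursor=5
After op 3 (insert('S')): buf='GJJDCSK' cursor=6
After op 4 (right): buf='GJJDCSK' cursor=7
After op 5 (home): buf='GJJDCSK' cursor=0
After op 6 (insert('Q')): buf='QGJJDCSK' cursor=1

Answer: 1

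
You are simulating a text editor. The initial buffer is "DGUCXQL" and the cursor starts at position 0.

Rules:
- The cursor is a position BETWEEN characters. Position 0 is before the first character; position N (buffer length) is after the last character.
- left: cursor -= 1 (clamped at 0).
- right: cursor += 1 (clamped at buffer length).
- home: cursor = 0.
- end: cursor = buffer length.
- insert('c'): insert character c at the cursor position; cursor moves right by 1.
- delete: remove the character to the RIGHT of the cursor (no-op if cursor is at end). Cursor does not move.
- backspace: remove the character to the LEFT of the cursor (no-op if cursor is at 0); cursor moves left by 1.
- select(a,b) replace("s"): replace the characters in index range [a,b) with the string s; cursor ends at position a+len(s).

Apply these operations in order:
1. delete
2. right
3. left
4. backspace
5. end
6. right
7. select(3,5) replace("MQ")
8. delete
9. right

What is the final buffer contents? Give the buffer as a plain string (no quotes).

Answer: GUCMQ

Derivation:
After op 1 (delete): buf='GUCXQL' cursor=0
After op 2 (right): buf='GUCXQL' cursor=1
After op 3 (left): buf='GUCXQL' cursor=0
After op 4 (backspace): buf='GUCXQL' cursor=0
After op 5 (end): buf='GUCXQL' cursor=6
After op 6 (right): buf='GUCXQL' cursor=6
After op 7 (select(3,5) replace("MQ")): buf='GUCMQL' cursor=5
After op 8 (delete): buf='GUCMQ' cursor=5
After op 9 (right): buf='GUCMQ' cursor=5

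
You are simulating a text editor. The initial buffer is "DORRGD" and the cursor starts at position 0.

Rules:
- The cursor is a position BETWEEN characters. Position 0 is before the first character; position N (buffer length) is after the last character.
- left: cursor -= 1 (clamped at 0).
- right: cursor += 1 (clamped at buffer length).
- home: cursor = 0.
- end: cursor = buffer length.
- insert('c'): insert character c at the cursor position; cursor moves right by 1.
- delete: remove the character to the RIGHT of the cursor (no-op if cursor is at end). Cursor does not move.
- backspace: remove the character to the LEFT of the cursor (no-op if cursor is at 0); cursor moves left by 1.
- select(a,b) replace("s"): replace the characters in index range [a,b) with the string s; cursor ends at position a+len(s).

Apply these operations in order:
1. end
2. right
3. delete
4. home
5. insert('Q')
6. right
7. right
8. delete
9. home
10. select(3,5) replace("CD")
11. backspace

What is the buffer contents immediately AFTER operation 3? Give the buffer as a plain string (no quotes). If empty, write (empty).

Answer: DORRGD

Derivation:
After op 1 (end): buf='DORRGD' cursor=6
After op 2 (right): buf='DORRGD' cursor=6
After op 3 (delete): buf='DORRGD' cursor=6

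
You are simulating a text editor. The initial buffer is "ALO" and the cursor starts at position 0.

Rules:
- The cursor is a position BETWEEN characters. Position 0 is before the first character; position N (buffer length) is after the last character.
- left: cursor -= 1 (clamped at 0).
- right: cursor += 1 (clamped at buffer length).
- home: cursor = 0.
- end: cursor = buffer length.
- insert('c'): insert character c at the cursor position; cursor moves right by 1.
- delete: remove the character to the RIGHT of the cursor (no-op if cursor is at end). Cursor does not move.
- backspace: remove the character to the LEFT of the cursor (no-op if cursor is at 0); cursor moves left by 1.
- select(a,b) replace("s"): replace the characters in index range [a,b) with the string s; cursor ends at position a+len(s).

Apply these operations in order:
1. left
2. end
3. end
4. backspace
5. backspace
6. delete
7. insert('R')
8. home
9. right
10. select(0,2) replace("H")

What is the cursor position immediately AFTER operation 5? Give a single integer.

Answer: 1

Derivation:
After op 1 (left): buf='ALO' cursor=0
After op 2 (end): buf='ALO' cursor=3
After op 3 (end): buf='ALO' cursor=3
After op 4 (backspace): buf='AL' cursor=2
After op 5 (backspace): buf='A' cursor=1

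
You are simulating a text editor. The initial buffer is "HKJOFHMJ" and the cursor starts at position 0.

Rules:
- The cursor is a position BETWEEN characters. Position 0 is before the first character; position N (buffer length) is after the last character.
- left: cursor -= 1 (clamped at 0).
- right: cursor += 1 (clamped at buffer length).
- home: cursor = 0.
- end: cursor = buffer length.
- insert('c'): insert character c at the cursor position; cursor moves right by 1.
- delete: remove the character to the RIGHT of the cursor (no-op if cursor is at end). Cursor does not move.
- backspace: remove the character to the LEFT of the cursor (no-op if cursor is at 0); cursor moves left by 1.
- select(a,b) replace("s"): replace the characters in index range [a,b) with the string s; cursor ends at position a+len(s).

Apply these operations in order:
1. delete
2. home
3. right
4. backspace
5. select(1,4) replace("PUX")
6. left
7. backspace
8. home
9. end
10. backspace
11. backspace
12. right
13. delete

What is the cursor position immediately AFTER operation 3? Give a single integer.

Answer: 1

Derivation:
After op 1 (delete): buf='KJOFHMJ' cursor=0
After op 2 (home): buf='KJOFHMJ' cursor=0
After op 3 (right): buf='KJOFHMJ' cursor=1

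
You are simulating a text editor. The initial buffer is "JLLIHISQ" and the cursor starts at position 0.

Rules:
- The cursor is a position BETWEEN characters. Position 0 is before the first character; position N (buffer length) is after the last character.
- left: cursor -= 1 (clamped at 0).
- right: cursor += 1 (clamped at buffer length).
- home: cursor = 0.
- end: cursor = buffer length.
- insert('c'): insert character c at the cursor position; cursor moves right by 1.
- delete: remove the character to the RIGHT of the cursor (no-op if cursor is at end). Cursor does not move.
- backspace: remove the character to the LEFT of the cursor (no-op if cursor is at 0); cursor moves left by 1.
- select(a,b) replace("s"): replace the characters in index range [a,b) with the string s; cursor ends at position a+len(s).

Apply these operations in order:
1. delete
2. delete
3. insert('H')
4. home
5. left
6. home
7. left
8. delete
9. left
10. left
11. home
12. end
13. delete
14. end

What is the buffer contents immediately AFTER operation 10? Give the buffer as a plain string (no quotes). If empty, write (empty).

After op 1 (delete): buf='LLIHISQ' cursor=0
After op 2 (delete): buf='LIHISQ' cursor=0
After op 3 (insert('H')): buf='HLIHISQ' cursor=1
After op 4 (home): buf='HLIHISQ' cursor=0
After op 5 (left): buf='HLIHISQ' cursor=0
After op 6 (home): buf='HLIHISQ' cursor=0
After op 7 (left): buf='HLIHISQ' cursor=0
After op 8 (delete): buf='LIHISQ' cursor=0
After op 9 (left): buf='LIHISQ' cursor=0
After op 10 (left): buf='LIHISQ' cursor=0

Answer: LIHISQ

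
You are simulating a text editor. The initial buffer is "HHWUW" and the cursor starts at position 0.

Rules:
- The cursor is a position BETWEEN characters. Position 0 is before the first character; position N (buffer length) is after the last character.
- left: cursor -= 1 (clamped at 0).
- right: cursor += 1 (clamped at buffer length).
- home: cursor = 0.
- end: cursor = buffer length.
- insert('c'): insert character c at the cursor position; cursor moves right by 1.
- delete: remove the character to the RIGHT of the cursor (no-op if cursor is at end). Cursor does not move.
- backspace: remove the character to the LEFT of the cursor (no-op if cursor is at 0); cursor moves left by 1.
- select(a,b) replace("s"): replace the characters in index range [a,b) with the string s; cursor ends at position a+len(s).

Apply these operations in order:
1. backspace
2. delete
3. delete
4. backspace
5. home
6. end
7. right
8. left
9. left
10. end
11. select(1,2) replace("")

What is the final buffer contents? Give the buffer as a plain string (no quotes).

Answer: WW

Derivation:
After op 1 (backspace): buf='HHWUW' cursor=0
After op 2 (delete): buf='HWUW' cursor=0
After op 3 (delete): buf='WUW' cursor=0
After op 4 (backspace): buf='WUW' cursor=0
After op 5 (home): buf='WUW' cursor=0
After op 6 (end): buf='WUW' cursor=3
After op 7 (right): buf='WUW' cursor=3
After op 8 (left): buf='WUW' cursor=2
After op 9 (left): buf='WUW' cursor=1
After op 10 (end): buf='WUW' cursor=3
After op 11 (select(1,2) replace("")): buf='WW' cursor=1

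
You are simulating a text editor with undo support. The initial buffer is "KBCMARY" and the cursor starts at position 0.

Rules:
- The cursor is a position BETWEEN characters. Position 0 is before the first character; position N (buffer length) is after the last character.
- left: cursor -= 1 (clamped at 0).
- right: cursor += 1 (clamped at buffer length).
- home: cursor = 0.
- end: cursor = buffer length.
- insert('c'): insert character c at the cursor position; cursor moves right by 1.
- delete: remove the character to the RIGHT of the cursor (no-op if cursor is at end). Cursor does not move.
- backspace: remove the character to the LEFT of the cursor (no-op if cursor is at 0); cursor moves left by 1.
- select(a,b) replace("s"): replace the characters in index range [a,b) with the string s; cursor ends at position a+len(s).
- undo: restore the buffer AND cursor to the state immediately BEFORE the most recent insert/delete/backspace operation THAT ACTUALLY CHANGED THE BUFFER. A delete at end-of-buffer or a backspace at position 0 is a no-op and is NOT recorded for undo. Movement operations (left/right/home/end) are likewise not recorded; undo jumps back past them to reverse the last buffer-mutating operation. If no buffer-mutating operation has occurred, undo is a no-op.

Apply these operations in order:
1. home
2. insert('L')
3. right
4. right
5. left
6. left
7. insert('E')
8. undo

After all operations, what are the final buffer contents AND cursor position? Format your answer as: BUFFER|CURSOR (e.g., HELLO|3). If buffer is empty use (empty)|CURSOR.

After op 1 (home): buf='KBCMARY' cursor=0
After op 2 (insert('L')): buf='LKBCMARY' cursor=1
After op 3 (right): buf='LKBCMARY' cursor=2
After op 4 (right): buf='LKBCMARY' cursor=3
After op 5 (left): buf='LKBCMARY' cursor=2
After op 6 (left): buf='LKBCMARY' cursor=1
After op 7 (insert('E')): buf='LEKBCMARY' cursor=2
After op 8 (undo): buf='LKBCMARY' cursor=1

Answer: LKBCMARY|1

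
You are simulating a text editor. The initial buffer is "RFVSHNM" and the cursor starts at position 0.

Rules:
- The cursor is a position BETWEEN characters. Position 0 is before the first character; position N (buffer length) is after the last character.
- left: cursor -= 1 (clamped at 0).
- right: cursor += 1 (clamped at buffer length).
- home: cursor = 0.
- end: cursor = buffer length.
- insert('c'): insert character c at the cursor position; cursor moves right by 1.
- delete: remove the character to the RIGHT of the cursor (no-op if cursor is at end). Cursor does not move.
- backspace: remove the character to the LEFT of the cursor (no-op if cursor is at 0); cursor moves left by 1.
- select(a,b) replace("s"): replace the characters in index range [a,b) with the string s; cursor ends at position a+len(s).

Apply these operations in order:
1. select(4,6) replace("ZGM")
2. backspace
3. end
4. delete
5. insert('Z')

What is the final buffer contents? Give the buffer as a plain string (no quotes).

After op 1 (select(4,6) replace("ZGM")): buf='RFVSZGMM' cursor=7
After op 2 (backspace): buf='RFVSZGM' cursor=6
After op 3 (end): buf='RFVSZGM' cursor=7
After op 4 (delete): buf='RFVSZGM' cursor=7
After op 5 (insert('Z')): buf='RFVSZGMZ' cursor=8

Answer: RFVSZGMZ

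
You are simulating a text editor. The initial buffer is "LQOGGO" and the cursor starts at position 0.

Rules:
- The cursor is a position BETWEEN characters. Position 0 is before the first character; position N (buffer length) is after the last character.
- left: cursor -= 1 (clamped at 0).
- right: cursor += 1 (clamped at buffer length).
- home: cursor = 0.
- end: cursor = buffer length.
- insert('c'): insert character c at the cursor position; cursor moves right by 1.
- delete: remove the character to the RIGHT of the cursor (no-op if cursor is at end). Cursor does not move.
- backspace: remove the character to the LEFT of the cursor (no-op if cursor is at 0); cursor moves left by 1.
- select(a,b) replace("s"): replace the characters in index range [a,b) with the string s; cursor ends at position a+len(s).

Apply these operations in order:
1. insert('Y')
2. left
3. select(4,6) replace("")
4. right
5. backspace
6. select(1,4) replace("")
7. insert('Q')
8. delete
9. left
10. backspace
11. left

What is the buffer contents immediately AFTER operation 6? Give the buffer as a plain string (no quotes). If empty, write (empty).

After op 1 (insert('Y')): buf='YLQOGGO' cursor=1
After op 2 (left): buf='YLQOGGO' cursor=0
After op 3 (select(4,6) replace("")): buf='YLQOO' cursor=4
After op 4 (right): buf='YLQOO' cursor=5
After op 5 (backspace): buf='YLQO' cursor=4
After op 6 (select(1,4) replace("")): buf='Y' cursor=1

Answer: Y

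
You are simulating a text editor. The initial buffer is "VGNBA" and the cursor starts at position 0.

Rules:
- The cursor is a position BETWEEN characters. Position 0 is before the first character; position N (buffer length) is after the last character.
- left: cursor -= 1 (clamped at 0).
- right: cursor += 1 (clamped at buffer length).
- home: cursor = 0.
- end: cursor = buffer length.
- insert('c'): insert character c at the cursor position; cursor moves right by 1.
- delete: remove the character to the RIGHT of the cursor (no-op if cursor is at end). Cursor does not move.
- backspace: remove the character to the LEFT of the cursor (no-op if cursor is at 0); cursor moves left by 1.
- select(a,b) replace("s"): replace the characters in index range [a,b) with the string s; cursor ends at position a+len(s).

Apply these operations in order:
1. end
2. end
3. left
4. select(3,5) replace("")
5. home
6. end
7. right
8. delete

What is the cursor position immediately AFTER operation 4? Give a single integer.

After op 1 (end): buf='VGNBA' cursor=5
After op 2 (end): buf='VGNBA' cursor=5
After op 3 (left): buf='VGNBA' cursor=4
After op 4 (select(3,5) replace("")): buf='VGN' cursor=3

Answer: 3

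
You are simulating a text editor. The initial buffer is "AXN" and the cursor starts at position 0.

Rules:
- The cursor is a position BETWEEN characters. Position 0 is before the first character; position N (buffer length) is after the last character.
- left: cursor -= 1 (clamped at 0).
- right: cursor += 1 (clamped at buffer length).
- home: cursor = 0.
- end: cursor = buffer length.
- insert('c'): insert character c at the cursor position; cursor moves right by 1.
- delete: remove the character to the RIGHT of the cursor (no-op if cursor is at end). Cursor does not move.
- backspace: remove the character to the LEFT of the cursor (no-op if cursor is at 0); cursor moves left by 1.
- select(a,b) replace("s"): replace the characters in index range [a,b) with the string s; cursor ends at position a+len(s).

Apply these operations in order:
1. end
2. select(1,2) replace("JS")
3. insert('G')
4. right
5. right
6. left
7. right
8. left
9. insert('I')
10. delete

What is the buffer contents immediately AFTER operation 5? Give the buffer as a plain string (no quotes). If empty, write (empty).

Answer: AJSGN

Derivation:
After op 1 (end): buf='AXN' cursor=3
After op 2 (select(1,2) replace("JS")): buf='AJSN' cursor=3
After op 3 (insert('G')): buf='AJSGN' cursor=4
After op 4 (right): buf='AJSGN' cursor=5
After op 5 (right): buf='AJSGN' cursor=5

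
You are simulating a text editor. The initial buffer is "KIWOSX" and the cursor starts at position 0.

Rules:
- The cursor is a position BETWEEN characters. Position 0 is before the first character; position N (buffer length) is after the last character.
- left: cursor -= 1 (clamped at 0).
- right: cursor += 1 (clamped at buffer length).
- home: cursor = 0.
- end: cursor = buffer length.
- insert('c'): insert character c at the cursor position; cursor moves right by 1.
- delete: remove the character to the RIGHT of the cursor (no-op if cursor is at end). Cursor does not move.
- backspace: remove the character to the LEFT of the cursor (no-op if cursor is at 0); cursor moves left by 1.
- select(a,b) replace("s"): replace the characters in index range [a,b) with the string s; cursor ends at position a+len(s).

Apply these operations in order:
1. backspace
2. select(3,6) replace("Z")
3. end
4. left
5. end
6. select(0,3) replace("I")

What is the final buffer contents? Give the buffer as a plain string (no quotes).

Answer: IZ

Derivation:
After op 1 (backspace): buf='KIWOSX' cursor=0
After op 2 (select(3,6) replace("Z")): buf='KIWZ' cursor=4
After op 3 (end): buf='KIWZ' cursor=4
After op 4 (left): buf='KIWZ' cursor=3
After op 5 (end): buf='KIWZ' cursor=4
After op 6 (select(0,3) replace("I")): buf='IZ' cursor=1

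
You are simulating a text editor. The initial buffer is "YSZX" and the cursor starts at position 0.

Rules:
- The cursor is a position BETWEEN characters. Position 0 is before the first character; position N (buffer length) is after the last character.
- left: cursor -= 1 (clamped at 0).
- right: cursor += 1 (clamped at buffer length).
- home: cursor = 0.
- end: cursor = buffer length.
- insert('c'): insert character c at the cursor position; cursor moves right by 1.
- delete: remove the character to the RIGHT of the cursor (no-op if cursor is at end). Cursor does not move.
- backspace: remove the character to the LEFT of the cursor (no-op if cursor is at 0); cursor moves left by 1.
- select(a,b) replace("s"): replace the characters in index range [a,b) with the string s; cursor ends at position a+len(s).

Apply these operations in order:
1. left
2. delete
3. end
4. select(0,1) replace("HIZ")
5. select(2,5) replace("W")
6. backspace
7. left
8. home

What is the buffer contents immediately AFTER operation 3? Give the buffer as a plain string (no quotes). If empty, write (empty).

Answer: SZX

Derivation:
After op 1 (left): buf='YSZX' cursor=0
After op 2 (delete): buf='SZX' cursor=0
After op 3 (end): buf='SZX' cursor=3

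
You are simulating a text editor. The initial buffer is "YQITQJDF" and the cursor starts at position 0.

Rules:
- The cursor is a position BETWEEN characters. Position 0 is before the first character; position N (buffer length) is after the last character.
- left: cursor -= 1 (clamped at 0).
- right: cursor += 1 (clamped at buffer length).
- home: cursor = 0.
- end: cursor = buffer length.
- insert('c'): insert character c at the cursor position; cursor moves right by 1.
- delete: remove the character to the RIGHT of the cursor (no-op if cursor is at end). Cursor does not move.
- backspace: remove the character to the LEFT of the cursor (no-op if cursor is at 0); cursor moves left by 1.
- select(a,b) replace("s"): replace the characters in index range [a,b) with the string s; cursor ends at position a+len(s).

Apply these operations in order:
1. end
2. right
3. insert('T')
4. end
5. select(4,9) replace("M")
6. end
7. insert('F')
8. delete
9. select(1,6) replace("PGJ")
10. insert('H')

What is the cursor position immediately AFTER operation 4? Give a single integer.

After op 1 (end): buf='YQITQJDF' cursor=8
After op 2 (right): buf='YQITQJDF' cursor=8
After op 3 (insert('T')): buf='YQITQJDFT' cursor=9
After op 4 (end): buf='YQITQJDFT' cursor=9

Answer: 9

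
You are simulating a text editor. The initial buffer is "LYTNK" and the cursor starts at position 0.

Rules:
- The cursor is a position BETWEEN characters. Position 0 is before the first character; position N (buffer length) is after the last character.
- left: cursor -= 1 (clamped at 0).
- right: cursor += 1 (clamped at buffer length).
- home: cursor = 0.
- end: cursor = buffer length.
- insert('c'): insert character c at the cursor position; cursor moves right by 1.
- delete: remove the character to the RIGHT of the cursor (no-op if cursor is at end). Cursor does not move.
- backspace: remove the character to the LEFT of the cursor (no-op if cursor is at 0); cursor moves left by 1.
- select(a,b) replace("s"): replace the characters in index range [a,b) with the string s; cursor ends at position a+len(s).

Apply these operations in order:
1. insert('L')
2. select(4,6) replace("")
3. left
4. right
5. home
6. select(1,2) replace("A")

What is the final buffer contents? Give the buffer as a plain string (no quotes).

Answer: LAYT

Derivation:
After op 1 (insert('L')): buf='LLYTNK' cursor=1
After op 2 (select(4,6) replace("")): buf='LLYT' cursor=4
After op 3 (left): buf='LLYT' cursor=3
After op 4 (right): buf='LLYT' cursor=4
After op 5 (home): buf='LLYT' cursor=0
After op 6 (select(1,2) replace("A")): buf='LAYT' cursor=2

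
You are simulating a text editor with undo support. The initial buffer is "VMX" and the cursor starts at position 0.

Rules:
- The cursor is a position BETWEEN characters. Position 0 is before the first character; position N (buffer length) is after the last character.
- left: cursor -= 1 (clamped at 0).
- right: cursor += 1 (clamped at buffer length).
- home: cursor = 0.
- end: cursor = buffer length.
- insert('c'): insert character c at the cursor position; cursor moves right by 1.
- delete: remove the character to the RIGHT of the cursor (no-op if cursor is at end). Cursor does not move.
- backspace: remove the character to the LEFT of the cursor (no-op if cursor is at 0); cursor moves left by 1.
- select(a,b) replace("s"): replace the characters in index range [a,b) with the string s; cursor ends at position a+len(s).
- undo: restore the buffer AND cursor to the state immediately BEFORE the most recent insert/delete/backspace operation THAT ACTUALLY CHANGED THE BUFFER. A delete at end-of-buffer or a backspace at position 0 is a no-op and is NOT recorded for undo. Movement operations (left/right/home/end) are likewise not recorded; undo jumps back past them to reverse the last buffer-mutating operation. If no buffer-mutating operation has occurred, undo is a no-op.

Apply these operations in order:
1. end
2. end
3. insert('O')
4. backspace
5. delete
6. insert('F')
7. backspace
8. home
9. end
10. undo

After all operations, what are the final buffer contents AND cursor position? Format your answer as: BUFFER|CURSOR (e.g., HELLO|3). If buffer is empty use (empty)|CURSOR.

After op 1 (end): buf='VMX' cursor=3
After op 2 (end): buf='VMX' cursor=3
After op 3 (insert('O')): buf='VMXO' cursor=4
After op 4 (backspace): buf='VMX' cursor=3
After op 5 (delete): buf='VMX' cursor=3
After op 6 (insert('F')): buf='VMXF' cursor=4
After op 7 (backspace): buf='VMX' cursor=3
After op 8 (home): buf='VMX' cursor=0
After op 9 (end): buf='VMX' cursor=3
After op 10 (undo): buf='VMXF' cursor=4

Answer: VMXF|4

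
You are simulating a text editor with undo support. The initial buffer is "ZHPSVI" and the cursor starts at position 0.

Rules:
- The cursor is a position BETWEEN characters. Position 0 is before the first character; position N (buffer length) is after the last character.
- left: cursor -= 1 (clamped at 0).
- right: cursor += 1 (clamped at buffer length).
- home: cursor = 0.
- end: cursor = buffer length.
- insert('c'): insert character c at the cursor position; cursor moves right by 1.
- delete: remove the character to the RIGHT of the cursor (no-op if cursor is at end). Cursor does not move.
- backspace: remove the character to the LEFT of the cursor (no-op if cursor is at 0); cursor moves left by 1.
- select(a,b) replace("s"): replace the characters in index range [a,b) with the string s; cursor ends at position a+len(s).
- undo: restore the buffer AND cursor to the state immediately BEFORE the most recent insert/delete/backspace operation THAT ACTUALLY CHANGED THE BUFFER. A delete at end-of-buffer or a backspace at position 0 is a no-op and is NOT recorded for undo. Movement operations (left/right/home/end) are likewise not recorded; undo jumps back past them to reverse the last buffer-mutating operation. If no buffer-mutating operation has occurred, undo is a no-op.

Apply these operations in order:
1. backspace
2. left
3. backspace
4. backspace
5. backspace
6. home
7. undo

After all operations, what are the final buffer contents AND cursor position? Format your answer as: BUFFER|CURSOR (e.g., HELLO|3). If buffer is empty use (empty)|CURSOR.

Answer: ZHPSVI|0

Derivation:
After op 1 (backspace): buf='ZHPSVI' cursor=0
After op 2 (left): buf='ZHPSVI' cursor=0
After op 3 (backspace): buf='ZHPSVI' cursor=0
After op 4 (backspace): buf='ZHPSVI' cursor=0
After op 5 (backspace): buf='ZHPSVI' cursor=0
After op 6 (home): buf='ZHPSVI' cursor=0
After op 7 (undo): buf='ZHPSVI' cursor=0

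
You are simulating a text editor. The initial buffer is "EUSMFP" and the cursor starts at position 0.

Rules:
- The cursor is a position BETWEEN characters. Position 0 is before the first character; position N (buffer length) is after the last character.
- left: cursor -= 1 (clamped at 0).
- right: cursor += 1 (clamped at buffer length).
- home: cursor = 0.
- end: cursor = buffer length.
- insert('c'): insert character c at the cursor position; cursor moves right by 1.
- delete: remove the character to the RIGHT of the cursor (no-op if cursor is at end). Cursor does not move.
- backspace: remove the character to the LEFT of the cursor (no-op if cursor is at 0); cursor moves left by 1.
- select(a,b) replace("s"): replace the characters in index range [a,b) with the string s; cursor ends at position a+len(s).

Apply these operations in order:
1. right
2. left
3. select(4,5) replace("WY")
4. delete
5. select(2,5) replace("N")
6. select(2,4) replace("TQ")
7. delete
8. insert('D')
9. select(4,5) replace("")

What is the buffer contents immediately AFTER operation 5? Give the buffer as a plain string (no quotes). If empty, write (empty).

After op 1 (right): buf='EUSMFP' cursor=1
After op 2 (left): buf='EUSMFP' cursor=0
After op 3 (select(4,5) replace("WY")): buf='EUSMWYP' cursor=6
After op 4 (delete): buf='EUSMWY' cursor=6
After op 5 (select(2,5) replace("N")): buf='EUNY' cursor=3

Answer: EUNY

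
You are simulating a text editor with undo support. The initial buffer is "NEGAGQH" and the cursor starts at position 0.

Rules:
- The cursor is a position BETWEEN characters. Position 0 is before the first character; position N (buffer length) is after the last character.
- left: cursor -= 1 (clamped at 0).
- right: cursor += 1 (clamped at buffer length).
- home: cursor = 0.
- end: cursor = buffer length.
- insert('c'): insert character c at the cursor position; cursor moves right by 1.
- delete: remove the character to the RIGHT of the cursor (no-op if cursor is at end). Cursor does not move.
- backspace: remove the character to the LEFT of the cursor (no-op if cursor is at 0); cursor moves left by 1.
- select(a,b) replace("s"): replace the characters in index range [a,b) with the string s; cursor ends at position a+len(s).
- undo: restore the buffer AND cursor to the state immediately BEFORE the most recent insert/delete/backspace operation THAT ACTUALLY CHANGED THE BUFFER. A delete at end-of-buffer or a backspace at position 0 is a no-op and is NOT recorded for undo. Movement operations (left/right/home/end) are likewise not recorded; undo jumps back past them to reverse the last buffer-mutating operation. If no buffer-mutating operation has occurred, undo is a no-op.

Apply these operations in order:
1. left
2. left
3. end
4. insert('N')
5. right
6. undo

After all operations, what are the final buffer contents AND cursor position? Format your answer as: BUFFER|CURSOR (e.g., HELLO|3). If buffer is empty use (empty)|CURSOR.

Answer: NEGAGQH|7

Derivation:
After op 1 (left): buf='NEGAGQH' cursor=0
After op 2 (left): buf='NEGAGQH' cursor=0
After op 3 (end): buf='NEGAGQH' cursor=7
After op 4 (insert('N')): buf='NEGAGQHN' cursor=8
After op 5 (right): buf='NEGAGQHN' cursor=8
After op 6 (undo): buf='NEGAGQH' cursor=7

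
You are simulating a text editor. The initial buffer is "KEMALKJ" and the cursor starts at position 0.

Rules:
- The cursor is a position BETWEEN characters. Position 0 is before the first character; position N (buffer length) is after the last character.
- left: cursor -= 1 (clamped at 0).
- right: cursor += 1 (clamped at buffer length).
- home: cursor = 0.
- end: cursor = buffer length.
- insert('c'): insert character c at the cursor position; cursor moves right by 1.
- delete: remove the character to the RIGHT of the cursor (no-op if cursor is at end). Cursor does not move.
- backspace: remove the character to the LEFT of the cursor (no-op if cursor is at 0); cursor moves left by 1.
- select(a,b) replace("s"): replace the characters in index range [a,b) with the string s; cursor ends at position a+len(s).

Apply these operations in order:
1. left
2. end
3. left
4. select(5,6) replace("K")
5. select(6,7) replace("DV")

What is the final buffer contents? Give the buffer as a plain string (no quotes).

Answer: KEMALKDV

Derivation:
After op 1 (left): buf='KEMALKJ' cursor=0
After op 2 (end): buf='KEMALKJ' cursor=7
After op 3 (left): buf='KEMALKJ' cursor=6
After op 4 (select(5,6) replace("K")): buf='KEMALKJ' cursor=6
After op 5 (select(6,7) replace("DV")): buf='KEMALKDV' cursor=8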